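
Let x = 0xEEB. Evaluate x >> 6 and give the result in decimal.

0xEEB = 111011101011
shift right by 6 → 000000111011 = 59
(equivalently, floor(3819 / 64))

59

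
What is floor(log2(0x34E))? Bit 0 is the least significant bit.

9

0x34E = 1101001110
The topmost 1 is at position 9 (since 2^9 = 512 ≤ 846 < 1024).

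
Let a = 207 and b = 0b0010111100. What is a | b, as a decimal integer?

207 = 11001111
b = 10111100
 OR → 11111111 = 255

255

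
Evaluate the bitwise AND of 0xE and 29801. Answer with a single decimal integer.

8

0xE = 000000000001110
29801 = 111010001101001
AND → 000000000001000 = 8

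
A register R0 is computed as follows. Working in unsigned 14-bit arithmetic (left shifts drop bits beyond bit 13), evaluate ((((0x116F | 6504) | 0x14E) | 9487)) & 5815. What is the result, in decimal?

0x116F = 01000101101111
6504 = 01100101101000
→ | → 01100101101111 = 6511
0x14E = 00000101001110
→ | → 01100101101111 = 6511
9487 = 10010100001111
→ | → 11110101101111 = 15727
5815 = 01011010110111
→ & → 01010000100111 = 5159

5159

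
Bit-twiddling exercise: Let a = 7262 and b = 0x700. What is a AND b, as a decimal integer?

1024

7262 = 1110001011110
0x700 = 0011100000000
AND → 0010000000000 = 1024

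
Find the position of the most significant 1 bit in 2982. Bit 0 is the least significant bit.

2982 = 101110100110
The topmost 1 is at position 11 (since 2^11 = 2048 ≤ 2982 < 4096).

11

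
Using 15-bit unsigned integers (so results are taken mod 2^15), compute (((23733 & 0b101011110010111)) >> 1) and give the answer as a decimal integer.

23733 = 101110010110101
0b101011110010111 = 101011110010111
→ & → 101010010010101 = 21653
→ >> 1 → 010101001001010 = 10826

10826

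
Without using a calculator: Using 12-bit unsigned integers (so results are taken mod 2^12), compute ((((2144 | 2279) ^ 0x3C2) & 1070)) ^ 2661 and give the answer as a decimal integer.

2625

2144 = 100001100000
2279 = 100011100111
→ | → 100011100111 = 2279
0x3C2 = 001111000010
→ ^ → 101100100101 = 2853
1070 = 010000101110
→ & → 000000100100 = 36
2661 = 101001100101
→ ^ → 101001000001 = 2625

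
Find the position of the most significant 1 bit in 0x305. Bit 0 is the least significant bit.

9

0x305 = 1100000101
The topmost 1 is at position 9 (since 2^9 = 512 ≤ 773 < 1024).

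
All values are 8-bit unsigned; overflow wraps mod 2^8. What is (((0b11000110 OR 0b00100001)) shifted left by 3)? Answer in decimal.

56

0b11000110 = 11000110
0b00100001 = 00100001
→ OR → 11100111 = 231
→ shifted left by 3 (mod 2^8) → 00111000 = 56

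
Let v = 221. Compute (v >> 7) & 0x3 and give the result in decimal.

v = 00011011101
Shift right by 7: 0001
Mask low 2 bits: 01 = 1

1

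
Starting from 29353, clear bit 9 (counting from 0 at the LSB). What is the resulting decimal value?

28841

x = 0111001010101001
bit 9 is currently 1; clear it via x & ~(1 << 9) = x & ~512
→ 0111000010101001 = 28841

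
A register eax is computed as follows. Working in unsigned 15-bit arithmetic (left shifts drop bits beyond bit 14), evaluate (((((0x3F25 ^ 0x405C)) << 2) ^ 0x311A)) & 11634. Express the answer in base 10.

3186

0x3F25 = 011111100100101
0x405C = 100000001011100
→ ^ → 111111101111001 = 32633
→ << 2 (mod 2^15) → 111110111100100 = 32228
0x311A = 011000100011010
→ ^ → 100110011111110 = 19710
11634 = 010110101110010
→ & → 000110001110010 = 3186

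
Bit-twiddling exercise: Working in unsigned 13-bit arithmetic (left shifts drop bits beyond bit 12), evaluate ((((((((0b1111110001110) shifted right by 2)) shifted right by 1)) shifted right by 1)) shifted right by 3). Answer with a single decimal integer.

0b1111110001110 = 1111110001110
→ shifted right by 2 → 0011111100011 = 2019
→ shifted right by 1 → 0001111110001 = 1009
→ shifted right by 1 → 0000111111000 = 504
→ shifted right by 3 → 0000000111111 = 63

63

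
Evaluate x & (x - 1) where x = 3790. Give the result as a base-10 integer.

x = 111011001110 = 3790
x - 1 = 111011001101
AND   = 111011001100 = 3788
(x & (x - 1) clears the lowest set bit of x.)

3788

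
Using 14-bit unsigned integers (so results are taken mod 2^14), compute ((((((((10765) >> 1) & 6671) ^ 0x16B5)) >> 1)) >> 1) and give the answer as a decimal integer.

428

10765 = 10101000001101
→ >> 1 → 01010100000110 = 5382
6671 = 01101000001111
→ & → 01000000000110 = 4102
0x16B5 = 01011010110101
→ ^ → 00011010110011 = 1715
→ >> 1 → 00001101011001 = 857
→ >> 1 → 00000110101100 = 428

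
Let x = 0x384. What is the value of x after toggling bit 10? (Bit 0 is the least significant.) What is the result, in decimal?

1924

x = 01110000100
bit 10 is currently 0; toggle it via x ^ (1 << 10) = x ^ 1024
→ 11110000100 = 1924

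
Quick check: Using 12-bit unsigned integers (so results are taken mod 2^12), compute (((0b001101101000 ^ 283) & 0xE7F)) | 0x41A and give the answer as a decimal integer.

0b001101101000 = 001101101000
283 = 000100011011
→ ^ → 001001110011 = 627
0xE7F = 111001111111
→ & → 001001110011 = 627
0x41A = 010000011010
→ | → 011001111011 = 1659

1659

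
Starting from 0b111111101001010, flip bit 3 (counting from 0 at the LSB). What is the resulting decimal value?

x = 111111101001010
bit 3 is currently 1; toggle it via x ^ (1 << 3) = x ^ 8
→ 111111101000010 = 32578

32578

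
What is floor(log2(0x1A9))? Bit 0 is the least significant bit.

0x1A9 = 110101001
The topmost 1 is at position 8 (since 2^8 = 256 ≤ 425 < 512).

8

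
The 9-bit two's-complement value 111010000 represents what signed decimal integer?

pattern = 111010000 (MSB is 1 ⇒ negative)
Invert: 000101111, add 1 → 000110000 = 48, so the value is -48.
(Equivalently: 464 - 2^9 = 464 - 512 = -48.)

-48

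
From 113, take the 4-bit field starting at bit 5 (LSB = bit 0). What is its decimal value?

v = 001110001
Shift right by 5: 0011
Mask low 4 bits: 0011 = 3

3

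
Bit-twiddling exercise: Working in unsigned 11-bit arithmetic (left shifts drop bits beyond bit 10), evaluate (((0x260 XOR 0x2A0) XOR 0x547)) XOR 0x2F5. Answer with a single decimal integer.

0x260 = 01001100000
0x2A0 = 01010100000
→ XOR → 00011000000 = 192
0x547 = 10101000111
→ XOR → 10110000111 = 1415
0x2F5 = 01011110101
→ XOR → 11101110010 = 1906

1906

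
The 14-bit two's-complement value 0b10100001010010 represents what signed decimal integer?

pattern = 10100001010010 (MSB is 1 ⇒ negative)
Invert: 01011110101101, add 1 → 01011110101110 = 6062, so the value is -6062.
(Equivalently: 10322 - 2^14 = 10322 - 16384 = -6062.)

-6062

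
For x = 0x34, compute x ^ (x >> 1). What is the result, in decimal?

x = 110100 = 52
x>>1 = 011010
XOR  = 101110 = 46
(x ^ (x >> 1) gives the standard binary-reflected Gray code of x.)

46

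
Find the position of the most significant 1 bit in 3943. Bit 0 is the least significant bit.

11

3943 = 111101100111
The topmost 1 is at position 11 (since 2^11 = 2048 ≤ 3943 < 4096).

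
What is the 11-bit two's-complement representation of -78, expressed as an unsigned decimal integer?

1970

78 in 11 bits: 00001001110
Invert: 11110110001
Add 1:  11110110010 = 1970
(Check: 2^11 - 78 = 2048 - 78 = 1970.)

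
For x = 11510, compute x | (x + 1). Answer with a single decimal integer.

x = 10110011110110 = 11510
x + 1 = 10110011110111
OR    = 10110011110111 = 11511
(x | (x + 1) sets the lowest cleared bit.)

11511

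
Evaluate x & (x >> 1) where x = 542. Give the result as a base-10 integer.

14

x = 1000011110 = 542
x>>1 = 0100001111
AND  = 0000001110 = 14
(x & (x >> 1) has a 1 wherever x has two consecutive 1 bits.)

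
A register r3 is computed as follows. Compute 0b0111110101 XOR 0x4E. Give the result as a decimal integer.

a = 111110101
0x4E = 001001110
XOR → 110111011 = 443

443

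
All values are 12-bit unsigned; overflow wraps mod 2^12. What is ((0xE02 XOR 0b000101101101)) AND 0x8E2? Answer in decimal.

2146

0xE02 = 111000000010
0b000101101101 = 000101101101
→ XOR → 111101101111 = 3951
0x8E2 = 100011100010
→ AND → 100001100010 = 2146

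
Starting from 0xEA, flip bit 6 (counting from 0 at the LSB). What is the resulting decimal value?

x = 011101010
bit 6 is currently 1; toggle it via x ^ (1 << 6) = x ^ 64
→ 010101010 = 170

170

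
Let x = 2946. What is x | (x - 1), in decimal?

x = 101110000010 = 2946
x - 1 = 101110000001
OR    = 101110000011 = 2947
(x | (x - 1) sets all bits below the lowest set bit.)

2947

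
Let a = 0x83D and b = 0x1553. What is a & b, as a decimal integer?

0x83D = 0100000111101
0x1553 = 1010101010011
AND → 0000000010001 = 17

17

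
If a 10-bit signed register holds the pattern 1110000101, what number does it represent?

pattern = 1110000101 (MSB is 1 ⇒ negative)
Invert: 0001111010, add 1 → 0001111011 = 123, so the value is -123.
(Equivalently: 901 - 2^10 = 901 - 1024 = -123.)

-123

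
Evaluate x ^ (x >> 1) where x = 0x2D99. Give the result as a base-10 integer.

15189

x = 10110110011001 = 11673
x>>1 = 01011011001100
XOR  = 11101101010101 = 15189
(x ^ (x >> 1) gives the standard binary-reflected Gray code of x.)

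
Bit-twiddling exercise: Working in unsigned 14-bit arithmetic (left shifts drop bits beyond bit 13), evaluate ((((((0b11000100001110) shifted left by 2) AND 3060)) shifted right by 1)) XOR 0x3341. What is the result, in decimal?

13145

0b11000100001110 = 11000100001110
→ shifted left by 2 (mod 2^14) → 00010000111000 = 1080
3060 = 00101111110100
→ AND → 00000000110000 = 48
→ shifted right by 1 → 00000000011000 = 24
0x3341 = 11001101000001
→ XOR → 11001101011001 = 13145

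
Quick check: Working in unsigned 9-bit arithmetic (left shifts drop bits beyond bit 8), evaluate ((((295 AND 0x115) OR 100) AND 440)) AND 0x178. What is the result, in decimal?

288

295 = 100100111
0x115 = 100010101
→ AND → 100000101 = 261
100 = 001100100
→ OR → 101100101 = 357
440 = 110111000
→ AND → 100100000 = 288
0x178 = 101111000
→ AND → 100100000 = 288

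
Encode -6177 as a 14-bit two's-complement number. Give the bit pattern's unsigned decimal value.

10207

6177 in 14 bits: 01100000100001
Invert: 10011111011110
Add 1:  10011111011111 = 10207
(Check: 2^14 - 6177 = 16384 - 6177 = 10207.)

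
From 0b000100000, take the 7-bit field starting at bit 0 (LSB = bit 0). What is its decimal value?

32

v = 000100000
Shift right by 0: 000100000
Mask low 7 bits: 0100000 = 32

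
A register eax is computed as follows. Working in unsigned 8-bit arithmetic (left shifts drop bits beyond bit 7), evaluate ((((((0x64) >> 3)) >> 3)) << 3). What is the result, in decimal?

8

0x64 = 01100100
→ >> 3 → 00001100 = 12
→ >> 3 → 00000001 = 1
→ << 3 (mod 2^8) → 00001000 = 8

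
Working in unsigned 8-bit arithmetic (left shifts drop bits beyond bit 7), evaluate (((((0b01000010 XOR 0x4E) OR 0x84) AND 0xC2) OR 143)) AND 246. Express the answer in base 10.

0b01000010 = 01000010
0x4E = 01001110
→ XOR → 00001100 = 12
0x84 = 10000100
→ OR → 10001100 = 140
0xC2 = 11000010
→ AND → 10000000 = 128
143 = 10001111
→ OR → 10001111 = 143
246 = 11110110
→ AND → 10000110 = 134

134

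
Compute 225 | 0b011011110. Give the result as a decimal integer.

255

225 = 11100001
b = 11011110
 OR → 11111111 = 255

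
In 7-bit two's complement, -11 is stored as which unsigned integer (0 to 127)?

11 in 7 bits: 0001011
Invert: 1110100
Add 1:  1110101 = 117
(Check: 2^7 - 11 = 128 - 11 = 117.)

117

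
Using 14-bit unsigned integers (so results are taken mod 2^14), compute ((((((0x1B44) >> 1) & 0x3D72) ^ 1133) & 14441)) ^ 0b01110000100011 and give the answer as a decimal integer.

5226

0x1B44 = 01101101000100
→ >> 1 → 00110110100010 = 3490
0x3D72 = 11110101110010
→ & → 00110100100010 = 3362
1133 = 00010001101101
→ ^ → 00100101001111 = 2383
14441 = 11100001101001
→ & → 00100001001001 = 2121
0b01110000100011 = 01110000100011
→ ^ → 01010001101010 = 5226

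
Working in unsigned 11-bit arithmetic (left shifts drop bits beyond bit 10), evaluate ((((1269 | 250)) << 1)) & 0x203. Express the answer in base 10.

1269 = 10011110101
250 = 00011111010
→ | → 10011111111 = 1279
→ << 1 (mod 2^11) → 00111111110 = 510
0x203 = 01000000011
→ & → 00000000010 = 2

2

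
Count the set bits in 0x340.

3

0x340 = 1101000000
Count the 1s: 1 + 1 + 1 = 3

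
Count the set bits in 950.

950 = 1110110110
Count the 1s: 1 + 1 + 1 + 1 + 1 + 1 + 1 = 7

7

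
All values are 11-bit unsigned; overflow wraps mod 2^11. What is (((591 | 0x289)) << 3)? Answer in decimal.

591 = 01001001111
0x289 = 01010001001
→ | → 01011001111 = 719
→ << 3 (mod 2^11) → 11001111000 = 1656

1656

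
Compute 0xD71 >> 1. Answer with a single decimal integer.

0xD71 = 110101110001
shift right by 1 → 011010111000 = 1720
(equivalently, floor(3441 / 2))

1720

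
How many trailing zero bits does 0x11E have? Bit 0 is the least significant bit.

1

0x11E = 100011110
Trailing zeros: 1, so the lowest set bit is bit 1 (value 2).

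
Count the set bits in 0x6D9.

0x6D9 = 11011011001
Count the 1s: 1 + 1 + 1 + 1 + 1 + 1 + 1 = 7

7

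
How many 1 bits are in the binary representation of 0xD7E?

0xD7E = 110101111110
Count the 1s: 1 + 1 + 1 + 1 + 1 + 1 + 1 + 1 + 1 = 9

9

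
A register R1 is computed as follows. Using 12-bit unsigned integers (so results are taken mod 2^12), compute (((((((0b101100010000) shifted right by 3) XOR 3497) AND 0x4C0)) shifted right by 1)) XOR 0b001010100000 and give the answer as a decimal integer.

0b101100010000 = 101100010000
→ shifted right by 3 → 000101100010 = 354
3497 = 110110101001
→ XOR → 110011001011 = 3275
0x4C0 = 010011000000
→ AND → 010011000000 = 1216
→ shifted right by 1 → 001001100000 = 608
0b001010100000 = 001010100000
→ XOR → 000011000000 = 192

192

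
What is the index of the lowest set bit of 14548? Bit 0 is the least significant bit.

14548 = 11100011010100
Trailing zeros: 2, so the lowest set bit is bit 2 (value 4).

2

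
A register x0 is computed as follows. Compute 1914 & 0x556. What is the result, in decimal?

1362

1914 = 11101111010
0x556 = 10101010110
AND → 10101010010 = 1362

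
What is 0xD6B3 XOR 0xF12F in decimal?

0xD6B3 = 1101011010110011
0xF12F = 1111000100101111
XOR → 0010011110011100 = 10140

10140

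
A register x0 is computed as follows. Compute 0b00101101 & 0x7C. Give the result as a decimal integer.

a = 0101101
0x7C = 1111100
AND → 0101100 = 44

44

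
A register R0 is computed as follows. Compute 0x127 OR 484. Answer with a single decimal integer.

0x127 = 100100111
484 = 111100100
 OR → 111100111 = 487

487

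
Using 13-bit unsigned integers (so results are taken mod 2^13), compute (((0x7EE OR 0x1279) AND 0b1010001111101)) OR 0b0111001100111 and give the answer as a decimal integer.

7807

0x7EE = 0011111101110
0x1279 = 1001001111001
→ OR → 1011111111111 = 6143
0b1010001111101 = 1010001111101
→ AND → 1010001111101 = 5245
0b0111001100111 = 0111001100111
→ OR → 1111001111111 = 7807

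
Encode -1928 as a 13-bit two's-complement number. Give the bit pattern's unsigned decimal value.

1928 in 13 bits: 0011110001000
Invert: 1100001110111
Add 1:  1100001111000 = 6264
(Check: 2^13 - 1928 = 8192 - 1928 = 6264.)

6264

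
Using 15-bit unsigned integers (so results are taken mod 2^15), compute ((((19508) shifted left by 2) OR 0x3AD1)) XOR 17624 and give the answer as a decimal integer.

19508 = 100110000110100
→ shifted left by 2 (mod 2^15) → 011000011010000 = 12496
0x3AD1 = 011101011010001
→ OR → 011101011010001 = 15057
17624 = 100010011011000
→ XOR → 111111000001001 = 32265

32265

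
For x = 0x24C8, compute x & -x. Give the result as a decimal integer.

8

x = 10010011001000 = 9416
-x (two's complement) = …01101100111000
AND   = 00000000001000 = 8
(x & -x isolates the lowest set bit of x.)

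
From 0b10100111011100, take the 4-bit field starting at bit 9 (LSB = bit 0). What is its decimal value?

4

v = 10100111011100
Shift right by 9: 10100
Mask low 4 bits: 0100 = 4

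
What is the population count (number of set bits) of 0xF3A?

0xF3A = 111100111010
Count the 1s: 1 + 1 + 1 + 1 + 1 + 1 + 1 + 1 = 8

8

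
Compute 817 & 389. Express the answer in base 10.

817 = 1100110001
389 = 0110000101
AND → 0100000001 = 257

257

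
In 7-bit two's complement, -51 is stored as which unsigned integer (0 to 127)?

51 in 7 bits: 0110011
Invert: 1001100
Add 1:  1001101 = 77
(Check: 2^7 - 51 = 128 - 51 = 77.)

77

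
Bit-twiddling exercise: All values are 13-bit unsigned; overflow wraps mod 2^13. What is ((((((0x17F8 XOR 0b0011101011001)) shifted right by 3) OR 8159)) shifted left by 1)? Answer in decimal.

0x17F8 = 1011111111000
0b0011101011001 = 0011101011001
→ XOR → 1000010100001 = 4257
→ shifted right by 3 → 0001000010100 = 532
8159 = 1111111011111
→ OR → 1111111011111 = 8159
→ shifted left by 1 (mod 2^13) → 1111110111110 = 8126

8126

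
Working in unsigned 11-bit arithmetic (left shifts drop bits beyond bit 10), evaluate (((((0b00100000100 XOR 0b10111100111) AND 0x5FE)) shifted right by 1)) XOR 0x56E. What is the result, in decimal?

1823

0b00100000100 = 00100000100
0b10111100111 = 10111100111
→ XOR → 10011100011 = 1251
0x5FE = 10111111110
→ AND → 10011100010 = 1250
→ shifted right by 1 → 01001110001 = 625
0x56E = 10101101110
→ XOR → 11100011111 = 1823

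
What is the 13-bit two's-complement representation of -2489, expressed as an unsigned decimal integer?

5703

2489 in 13 bits: 0100110111001
Invert: 1011001000110
Add 1:  1011001000111 = 5703
(Check: 2^13 - 2489 = 8192 - 2489 = 5703.)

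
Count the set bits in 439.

7

439 = 110110111
Count the 1s: 1 + 1 + 1 + 1 + 1 + 1 + 1 = 7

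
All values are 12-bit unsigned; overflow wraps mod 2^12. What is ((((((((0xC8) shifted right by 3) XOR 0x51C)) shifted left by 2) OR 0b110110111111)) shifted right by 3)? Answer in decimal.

439

0xC8 = 000011001000
→ shifted right by 3 → 000000011001 = 25
0x51C = 010100011100
→ XOR → 010100000101 = 1285
→ shifted left by 2 (mod 2^12) → 010000010100 = 1044
0b110110111111 = 110110111111
→ OR → 110110111111 = 3519
→ shifted right by 3 → 000110110111 = 439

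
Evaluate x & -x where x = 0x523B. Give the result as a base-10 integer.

x = 101001000111011 = 21051
-x (two's complement) = …010110111000101
AND   = 000000000000001 = 1
(x & -x isolates the lowest set bit of x.)

1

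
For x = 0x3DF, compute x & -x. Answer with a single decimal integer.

x = 1111011111 = 991
-x (two's complement) = …0000100001
AND   = 0000000001 = 1
(x & -x isolates the lowest set bit of x.)

1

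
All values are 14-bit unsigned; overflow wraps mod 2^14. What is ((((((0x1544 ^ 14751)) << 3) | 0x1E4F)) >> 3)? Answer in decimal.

0x1544 = 01010101000100
14751 = 11100110011111
→ ^ → 10110011011011 = 11483
→ << 3 (mod 2^14) → 10011011011000 = 9944
0x1E4F = 01111001001111
→ | → 11111011011111 = 16095
→ >> 3 → 00011111011011 = 2011

2011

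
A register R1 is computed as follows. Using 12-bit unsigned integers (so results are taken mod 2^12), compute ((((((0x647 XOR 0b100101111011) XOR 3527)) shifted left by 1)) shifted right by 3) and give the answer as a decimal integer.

0x647 = 011001000111
0b100101111011 = 100101111011
→ XOR → 111100111100 = 3900
3527 = 110111000111
→ XOR → 001011111011 = 763
→ shifted left by 1 (mod 2^12) → 010111110110 = 1526
→ shifted right by 3 → 000010111110 = 190

190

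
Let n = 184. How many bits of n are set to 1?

4

184 = 10111000
Count the 1s: 1 + 1 + 1 + 1 = 4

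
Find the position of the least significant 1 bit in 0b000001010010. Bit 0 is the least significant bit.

0b000001010010 = 1010010
Trailing zeros: 1, so the lowest set bit is bit 1 (value 2).

1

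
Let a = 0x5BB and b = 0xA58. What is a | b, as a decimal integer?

4091

0x5BB = 010110111011
0xA58 = 101001011000
 OR → 111111111011 = 4091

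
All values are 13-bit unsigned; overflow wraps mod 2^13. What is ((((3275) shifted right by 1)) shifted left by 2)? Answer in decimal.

6548

3275 = 0110011001011
→ shifted right by 1 → 0011001100101 = 1637
→ shifted left by 2 (mod 2^13) → 1100110010100 = 6548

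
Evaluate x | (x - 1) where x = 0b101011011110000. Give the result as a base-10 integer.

22271

x = 101011011110000 = 22256
x - 1 = 101011011101111
OR    = 101011011111111 = 22271
(x | (x - 1) sets all bits below the lowest set bit.)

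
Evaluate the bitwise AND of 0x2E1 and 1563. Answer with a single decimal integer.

513

0x2E1 = 01011100001
1563 = 11000011011
AND → 01000000001 = 513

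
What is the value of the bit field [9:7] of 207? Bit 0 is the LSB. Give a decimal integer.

v = 00011001111
Shift right by 7: 0001
Mask low 3 bits: 001 = 1

1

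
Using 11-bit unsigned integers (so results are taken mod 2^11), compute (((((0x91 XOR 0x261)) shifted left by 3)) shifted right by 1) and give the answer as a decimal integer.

960

0x91 = 00010010001
0x261 = 01001100001
→ XOR → 01011110000 = 752
→ shifted left by 3 (mod 2^11) → 11110000000 = 1920
→ shifted right by 1 → 01111000000 = 960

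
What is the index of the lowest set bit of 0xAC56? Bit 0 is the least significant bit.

0xAC56 = 1010110001010110
Trailing zeros: 1, so the lowest set bit is bit 1 (value 2).

1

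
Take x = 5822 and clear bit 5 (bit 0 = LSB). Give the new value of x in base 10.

x = 01011010111110
bit 5 is currently 1; clear it via x & ~(1 << 5) = x & ~32
→ 01011010011110 = 5790

5790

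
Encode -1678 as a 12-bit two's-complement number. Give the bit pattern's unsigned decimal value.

2418

1678 in 12 bits: 011010001110
Invert: 100101110001
Add 1:  100101110010 = 2418
(Check: 2^12 - 1678 = 4096 - 1678 = 2418.)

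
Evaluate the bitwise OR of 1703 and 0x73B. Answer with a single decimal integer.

1983

1703 = 11010100111
0x73B = 11100111011
 OR → 11110111111 = 1983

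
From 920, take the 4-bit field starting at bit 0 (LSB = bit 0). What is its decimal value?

8

v = 001110011000
Shift right by 0: 001110011000
Mask low 4 bits: 1000 = 8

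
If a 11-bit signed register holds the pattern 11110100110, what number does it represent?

pattern = 11110100110 (MSB is 1 ⇒ negative)
Invert: 00001011001, add 1 → 00001011010 = 90, so the value is -90.
(Equivalently: 1958 - 2^11 = 1958 - 2048 = -90.)

-90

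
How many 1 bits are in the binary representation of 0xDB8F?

11

0xDB8F = 1101101110001111
Count the 1s: 1 + 1 + 1 + 1 + 1 + 1 + 1 + 1 + 1 + 1 + 1 = 11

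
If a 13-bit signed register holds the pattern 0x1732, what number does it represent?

pattern = 1011100110010 (MSB is 1 ⇒ negative)
Invert: 0100011001101, add 1 → 0100011001110 = 2254, so the value is -2254.
(Equivalently: 5938 - 2^13 = 5938 - 8192 = -2254.)

-2254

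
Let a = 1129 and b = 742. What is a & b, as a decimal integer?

96

1129 = 10001101001
742 = 01011100110
AND → 00001100000 = 96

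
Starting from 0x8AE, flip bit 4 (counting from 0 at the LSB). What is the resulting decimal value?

x = 100010101110
bit 4 is currently 0; toggle it via x ^ (1 << 4) = x ^ 16
→ 100010111110 = 2238

2238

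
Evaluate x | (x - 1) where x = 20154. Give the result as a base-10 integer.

x = 100111010111010 = 20154
x - 1 = 100111010111001
OR    = 100111010111011 = 20155
(x | (x - 1) sets all bits below the lowest set bit.)

20155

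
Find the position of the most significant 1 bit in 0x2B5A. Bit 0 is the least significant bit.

13

0x2B5A = 10101101011010
The topmost 1 is at position 13 (since 2^13 = 8192 ≤ 11098 < 16384).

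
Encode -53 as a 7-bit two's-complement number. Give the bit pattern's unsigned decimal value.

75

53 in 7 bits: 0110101
Invert: 1001010
Add 1:  1001011 = 75
(Check: 2^7 - 53 = 128 - 53 = 75.)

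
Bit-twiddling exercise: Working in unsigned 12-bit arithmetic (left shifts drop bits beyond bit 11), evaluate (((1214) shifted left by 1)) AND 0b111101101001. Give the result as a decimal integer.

2408

1214 = 010010111110
→ shifted left by 1 (mod 2^12) → 100101111100 = 2428
0b111101101001 = 111101101001
→ AND → 100101101000 = 2408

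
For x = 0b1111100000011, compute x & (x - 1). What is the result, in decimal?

7938

x = 1111100000011 = 7939
x - 1 = 1111100000010
AND   = 1111100000010 = 7938
(x & (x - 1) clears the lowest set bit of x.)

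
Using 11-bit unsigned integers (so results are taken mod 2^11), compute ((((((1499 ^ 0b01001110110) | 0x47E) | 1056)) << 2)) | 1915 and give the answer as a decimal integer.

1499 = 10111011011
0b01001110110 = 01001110110
→ ^ → 11110101101 = 1965
0x47E = 10001111110
→ | → 11111111111 = 2047
1056 = 10000100000
→ | → 11111111111 = 2047
→ << 2 (mod 2^11) → 11111111100 = 2044
1915 = 11101111011
→ | → 11111111111 = 2047

2047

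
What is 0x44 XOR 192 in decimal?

132

0x44 = 01000100
192 = 11000000
XOR → 10000100 = 132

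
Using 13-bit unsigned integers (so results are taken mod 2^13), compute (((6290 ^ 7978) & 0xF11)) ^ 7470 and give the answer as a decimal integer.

6290 = 1100010010010
7978 = 1111100101010
→ ^ → 0011110111000 = 1976
0xF11 = 0111100010001
→ & → 0011100010000 = 1808
7470 = 1110100101110
→ ^ → 1101000111110 = 6718

6718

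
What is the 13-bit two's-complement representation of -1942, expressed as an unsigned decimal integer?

1942 in 13 bits: 0011110010110
Invert: 1100001101001
Add 1:  1100001101010 = 6250
(Check: 2^13 - 1942 = 8192 - 1942 = 6250.)

6250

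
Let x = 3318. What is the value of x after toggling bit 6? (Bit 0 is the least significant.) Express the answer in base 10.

x = 0110011110110
bit 6 is currently 1; toggle it via x ^ (1 << 6) = x ^ 64
→ 0110010110110 = 3254

3254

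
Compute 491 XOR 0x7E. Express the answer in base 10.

405

491 = 111101011
0x7E = 001111110
XOR → 110010101 = 405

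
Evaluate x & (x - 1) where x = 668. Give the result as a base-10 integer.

x = 1010011100 = 668
x - 1 = 1010011011
AND   = 1010011000 = 664
(x & (x - 1) clears the lowest set bit of x.)

664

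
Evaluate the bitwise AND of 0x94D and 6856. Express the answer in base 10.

2120

0x94D = 0100101001101
6856 = 1101011001000
AND → 0100001001000 = 2120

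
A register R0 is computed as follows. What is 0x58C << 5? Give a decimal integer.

45440

0x58C = 0000010110001100
shift left by 5 → 1011000110000000 = 45440
(equivalently, 1420 × 2^5 = 1420 × 32)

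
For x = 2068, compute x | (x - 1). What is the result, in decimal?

2071

x = 100000010100 = 2068
x - 1 = 100000010011
OR    = 100000010111 = 2071
(x | (x - 1) sets all bits below the lowest set bit.)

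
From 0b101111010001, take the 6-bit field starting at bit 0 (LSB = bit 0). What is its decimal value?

17

v = 101111010001
Shift right by 0: 101111010001
Mask low 6 bits: 010001 = 17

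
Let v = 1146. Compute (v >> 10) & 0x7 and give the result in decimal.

1

v = 0010001111010
Shift right by 10: 001
Mask low 3 bits: 001 = 1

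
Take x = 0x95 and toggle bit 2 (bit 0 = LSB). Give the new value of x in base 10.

x = 10010101
bit 2 is currently 1; toggle it via x ^ (1 << 2) = x ^ 4
→ 10010001 = 145

145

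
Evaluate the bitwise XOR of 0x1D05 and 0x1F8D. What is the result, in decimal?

648

0x1D05 = 1110100000101
0x1F8D = 1111110001101
XOR → 0001010001000 = 648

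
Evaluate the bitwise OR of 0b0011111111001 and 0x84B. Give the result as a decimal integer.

a = 011111111001
0x84B = 100001001011
 OR → 111111111011 = 4091

4091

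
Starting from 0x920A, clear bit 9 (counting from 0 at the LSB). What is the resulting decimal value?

36874

x = 1001001000001010
bit 9 is currently 1; clear it via x & ~(1 << 9) = x & ~512
→ 1001000000001010 = 36874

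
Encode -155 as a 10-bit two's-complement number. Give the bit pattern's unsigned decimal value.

155 in 10 bits: 0010011011
Invert: 1101100100
Add 1:  1101100101 = 869
(Check: 2^10 - 155 = 1024 - 155 = 869.)

869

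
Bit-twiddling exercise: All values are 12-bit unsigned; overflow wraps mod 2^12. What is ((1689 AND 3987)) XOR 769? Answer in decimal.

1689 = 011010011001
3987 = 111110010011
→ AND → 011010010001 = 1681
769 = 001100000001
→ XOR → 010110010000 = 1424

1424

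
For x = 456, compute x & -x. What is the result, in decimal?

x = 111001000 = 456
-x (two's complement) = …000111000
AND   = 000001000 = 8
(x & -x isolates the lowest set bit of x.)

8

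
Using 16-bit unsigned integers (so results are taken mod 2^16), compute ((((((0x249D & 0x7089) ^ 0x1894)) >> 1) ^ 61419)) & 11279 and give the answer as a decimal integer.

8197

0x249D = 0010010010011101
0x7089 = 0111000010001001
→ & → 0010000010001001 = 8329
0x1894 = 0001100010010100
→ ^ → 0011100000011101 = 14365
→ >> 1 → 0001110000001110 = 7182
61419 = 1110111111101011
→ ^ → 1111001111100101 = 62437
11279 = 0010110000001111
→ & → 0010000000000101 = 8197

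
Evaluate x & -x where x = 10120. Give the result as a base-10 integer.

8

x = 10011110001000 = 10120
-x (two's complement) = …01100001111000
AND   = 00000000001000 = 8
(x & -x isolates the lowest set bit of x.)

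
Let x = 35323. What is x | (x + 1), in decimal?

35327

x = 1000100111111011 = 35323
x + 1 = 1000100111111100
OR    = 1000100111111111 = 35327
(x | (x + 1) sets the lowest cleared bit.)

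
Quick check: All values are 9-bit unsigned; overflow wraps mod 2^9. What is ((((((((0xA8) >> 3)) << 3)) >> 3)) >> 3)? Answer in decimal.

2

0xA8 = 010101000
→ >> 3 → 000010101 = 21
→ << 3 (mod 2^9) → 010101000 = 168
→ >> 3 → 000010101 = 21
→ >> 3 → 000000010 = 2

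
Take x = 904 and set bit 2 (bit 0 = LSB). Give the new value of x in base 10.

908

x = 01110001000
bit 2 is currently 0; set it via x | (1 << 2) = x | 4
→ 01110001100 = 908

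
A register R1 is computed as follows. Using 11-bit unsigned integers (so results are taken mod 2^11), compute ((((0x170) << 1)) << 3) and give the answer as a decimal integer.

1792

0x170 = 00101110000
→ << 1 (mod 2^11) → 01011100000 = 736
→ << 3 (mod 2^11) → 11100000000 = 1792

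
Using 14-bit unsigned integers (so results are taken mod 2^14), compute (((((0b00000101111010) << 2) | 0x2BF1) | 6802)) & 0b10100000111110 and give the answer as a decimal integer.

10298

0b00000101111010 = 00000101111010
→ << 2 (mod 2^14) → 00010111101000 = 1512
0x2BF1 = 10101111110001
→ | → 10111111111001 = 12281
6802 = 01101010010010
→ | → 11111111111011 = 16379
0b10100000111110 = 10100000111110
→ & → 10100000111010 = 10298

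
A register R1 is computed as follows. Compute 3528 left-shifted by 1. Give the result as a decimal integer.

7056

3528 = 0110111001000
shift left by 1 → 1101110010000 = 7056
(equivalently, 3528 × 2^1 = 3528 × 2)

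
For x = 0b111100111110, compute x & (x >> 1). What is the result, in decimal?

1822

x = 111100111110 = 3902
x>>1 = 011110011111
AND  = 011100011110 = 1822
(x & (x >> 1) has a 1 wherever x has two consecutive 1 bits.)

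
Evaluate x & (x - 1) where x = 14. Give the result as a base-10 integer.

x = 1110 = 14
x - 1 = 1101
AND   = 1100 = 12
(x & (x - 1) clears the lowest set bit of x.)

12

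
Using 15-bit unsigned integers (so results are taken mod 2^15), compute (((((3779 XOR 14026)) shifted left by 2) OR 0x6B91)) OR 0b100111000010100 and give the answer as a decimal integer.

3779 = 000111011000011
14026 = 011011011001010
→ XOR → 011100000001001 = 14345
→ shifted left by 2 (mod 2^15) → 110000000100100 = 24612
0x6B91 = 110101110010001
→ OR → 110101110110101 = 27573
0b100111000010100 = 100111000010100
→ OR → 110111110110101 = 28597

28597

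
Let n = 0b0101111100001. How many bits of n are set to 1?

n = 101111100001
Count the 1s: 1 + 1 + 1 + 1 + 1 + 1 + 1 = 7

7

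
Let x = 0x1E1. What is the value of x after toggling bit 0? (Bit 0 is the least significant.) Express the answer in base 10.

x = 0111100001
bit 0 is currently 1; toggle it via x ^ (1 << 0) = x ^ 1
→ 0111100000 = 480

480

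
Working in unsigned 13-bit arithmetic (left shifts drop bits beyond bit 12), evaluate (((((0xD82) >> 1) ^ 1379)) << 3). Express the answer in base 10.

7440

0xD82 = 0110110000010
→ >> 1 → 0011011000001 = 1729
1379 = 0010101100011
→ ^ → 0001110100010 = 930
→ << 3 (mod 2^13) → 1110100010000 = 7440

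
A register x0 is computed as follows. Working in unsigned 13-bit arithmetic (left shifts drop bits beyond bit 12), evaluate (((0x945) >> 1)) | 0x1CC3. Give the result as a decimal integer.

0x945 = 0100101000101
→ >> 1 → 0010010100010 = 1186
0x1CC3 = 1110011000011
→ | → 1110011100011 = 7395

7395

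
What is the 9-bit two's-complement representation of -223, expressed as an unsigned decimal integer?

289

223 in 9 bits: 011011111
Invert: 100100000
Add 1:  100100001 = 289
(Check: 2^9 - 223 = 512 - 223 = 289.)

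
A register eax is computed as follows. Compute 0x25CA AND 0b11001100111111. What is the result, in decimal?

0x25CA = 10010111001010
b = 11001100111111
AND → 10000100001010 = 8458

8458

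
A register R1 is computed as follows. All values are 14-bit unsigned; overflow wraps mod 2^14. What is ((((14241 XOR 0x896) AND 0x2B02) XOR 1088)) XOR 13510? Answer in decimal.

14241 = 11011110100001
0x896 = 00100010010110
→ XOR → 11111100110111 = 16183
0x2B02 = 10101100000010
→ AND → 10101100000010 = 11010
1088 = 00010001000000
→ XOR → 10111101000010 = 12098
13510 = 11010011000110
→ XOR → 01101110000100 = 7044

7044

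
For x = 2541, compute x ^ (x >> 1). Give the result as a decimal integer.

x = 100111101101 = 2541
x>>1 = 010011110110
XOR  = 110100011011 = 3355
(x ^ (x >> 1) gives the standard binary-reflected Gray code of x.)

3355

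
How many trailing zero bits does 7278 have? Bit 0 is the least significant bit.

7278 = 1110001101110
Trailing zeros: 1, so the lowest set bit is bit 1 (value 2).

1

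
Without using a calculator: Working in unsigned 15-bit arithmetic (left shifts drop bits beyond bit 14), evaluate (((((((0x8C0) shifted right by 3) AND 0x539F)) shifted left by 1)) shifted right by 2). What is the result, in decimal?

140

0x8C0 = 000100011000000
→ shifted right by 3 → 000000100011000 = 280
0x539F = 101001110011111
→ AND → 000000100011000 = 280
→ shifted left by 1 (mod 2^15) → 000001000110000 = 560
→ shifted right by 2 → 000000010001100 = 140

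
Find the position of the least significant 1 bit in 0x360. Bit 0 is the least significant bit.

0x360 = 1101100000
Trailing zeros: 5, so the lowest set bit is bit 5 (value 32).

5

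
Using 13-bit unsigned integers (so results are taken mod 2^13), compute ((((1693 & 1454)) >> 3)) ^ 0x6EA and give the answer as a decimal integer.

1659

1693 = 0011010011101
1454 = 0010110101110
→ & → 0010010001100 = 1164
→ >> 3 → 0000010010001 = 145
0x6EA = 0011011101010
→ ^ → 0011001111011 = 1659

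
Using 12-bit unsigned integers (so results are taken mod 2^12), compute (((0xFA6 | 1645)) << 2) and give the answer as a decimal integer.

0xFA6 = 111110100110
1645 = 011001101101
→ | → 111111101111 = 4079
→ << 2 (mod 2^12) → 111110111100 = 4028

4028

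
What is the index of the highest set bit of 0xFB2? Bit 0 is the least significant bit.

11

0xFB2 = 111110110010
The topmost 1 is at position 11 (since 2^11 = 2048 ≤ 4018 < 4096).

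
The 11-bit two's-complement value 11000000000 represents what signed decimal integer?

pattern = 11000000000 (MSB is 1 ⇒ negative)
Invert: 00111111111, add 1 → 01000000000 = 512, so the value is -512.
(Equivalently: 1536 - 2^11 = 1536 - 2048 = -512.)

-512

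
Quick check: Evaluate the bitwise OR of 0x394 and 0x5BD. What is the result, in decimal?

0x394 = 01110010100
0x5BD = 10110111101
 OR → 11110111101 = 1981

1981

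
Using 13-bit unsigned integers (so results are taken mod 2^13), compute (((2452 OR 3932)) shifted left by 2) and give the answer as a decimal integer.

2452 = 0100110010100
3932 = 0111101011100
→ OR → 0111111011100 = 4060
→ shifted left by 2 (mod 2^13) → 1111101110000 = 8048

8048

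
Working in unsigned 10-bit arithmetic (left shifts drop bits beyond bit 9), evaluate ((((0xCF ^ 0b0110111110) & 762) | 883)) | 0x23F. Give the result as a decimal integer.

895

0xCF = 0011001111
0b0110111110 = 0110111110
→ ^ → 0101110001 = 369
762 = 1011111010
→ & → 0001110000 = 112
883 = 1101110011
→ | → 1101110011 = 883
0x23F = 1000111111
→ | → 1101111111 = 895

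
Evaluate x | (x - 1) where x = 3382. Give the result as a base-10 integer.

3383

x = 110100110110 = 3382
x - 1 = 110100110101
OR    = 110100110111 = 3383
(x | (x - 1) sets all bits below the lowest set bit.)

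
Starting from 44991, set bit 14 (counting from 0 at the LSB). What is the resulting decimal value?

x = 1010111110111111
bit 14 is currently 0; set it via x | (1 << 14) = x | 16384
→ 1110111110111111 = 61375

61375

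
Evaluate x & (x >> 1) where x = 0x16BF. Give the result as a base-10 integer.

x = 1011010111111 = 5823
x>>1 = 0101101011111
AND  = 0001000011111 = 543
(x & (x >> 1) has a 1 wherever x has two consecutive 1 bits.)

543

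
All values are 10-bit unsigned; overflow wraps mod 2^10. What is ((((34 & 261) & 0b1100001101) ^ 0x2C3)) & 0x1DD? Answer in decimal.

193

34 = 0000100010
261 = 0100000101
→ & → 0000000000 = 0
0b1100001101 = 1100001101
→ & → 0000000000 = 0
0x2C3 = 1011000011
→ ^ → 1011000011 = 707
0x1DD = 0111011101
→ & → 0011000001 = 193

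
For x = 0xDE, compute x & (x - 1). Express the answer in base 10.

220

x = 11011110 = 222
x - 1 = 11011101
AND   = 11011100 = 220
(x & (x - 1) clears the lowest set bit of x.)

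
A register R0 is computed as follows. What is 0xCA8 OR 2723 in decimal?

3755

0xCA8 = 110010101000
2723 = 101010100011
 OR → 111010101011 = 3755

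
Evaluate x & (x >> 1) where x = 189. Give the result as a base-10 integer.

28

x = 10111101 = 189
x>>1 = 01011110
AND  = 00011100 = 28
(x & (x >> 1) has a 1 wherever x has two consecutive 1 bits.)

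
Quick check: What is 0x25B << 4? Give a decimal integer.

9648

0x25B = 00001001011011
shift left by 4 → 10010110110000 = 9648
(equivalently, 603 × 2^4 = 603 × 16)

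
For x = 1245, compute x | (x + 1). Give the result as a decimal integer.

1247

x = 10011011101 = 1245
x + 1 = 10011011110
OR    = 10011011111 = 1247
(x | (x + 1) sets the lowest cleared bit.)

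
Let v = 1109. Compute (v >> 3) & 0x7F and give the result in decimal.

v = 10001010101
Shift right by 3: 10001010
Mask low 7 bits: 0001010 = 10

10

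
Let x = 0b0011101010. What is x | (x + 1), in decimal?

235

x = 11101010 = 234
x + 1 = 11101011
OR    = 11101011 = 235
(x | (x + 1) sets the lowest cleared bit.)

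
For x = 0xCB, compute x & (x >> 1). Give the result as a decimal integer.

x = 11001011 = 203
x>>1 = 01100101
AND  = 01000001 = 65
(x & (x >> 1) has a 1 wherever x has two consecutive 1 bits.)

65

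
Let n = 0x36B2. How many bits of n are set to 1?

0x36B2 = 11011010110010
Count the 1s: 1 + 1 + 1 + 1 + 1 + 1 + 1 + 1 = 8

8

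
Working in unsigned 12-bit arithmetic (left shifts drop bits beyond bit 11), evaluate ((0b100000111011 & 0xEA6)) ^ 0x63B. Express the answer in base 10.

0b100000111011 = 100000111011
0xEA6 = 111010100110
→ & → 100000100010 = 2082
0x63B = 011000111011
→ ^ → 111000011001 = 3609

3609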